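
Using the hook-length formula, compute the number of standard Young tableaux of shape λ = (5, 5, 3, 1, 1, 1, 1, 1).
# SYT of shape (5, 5, 3, 1, 1, 1, 1, 1) = 3508596

Hook-length formula: f^λ = n! / Π hook(c), product over all cells c of the Young diagram. For λ = (5, 5, 3, 1, 1, 1, 1, 1), n = 18 boxes. Hook lengths by row (left-to-right, top-to-bottom): [12, 6, 5, 3, 2]; [11, 5, 4, 2, 1]; [8, 2, 1]; [5]; [4]; [3]; [2]; [1]. Product of hooks = 1824768000. So f^λ = 18! / 1824768000 = 6402373705728000 / 1824768000 = 3508596.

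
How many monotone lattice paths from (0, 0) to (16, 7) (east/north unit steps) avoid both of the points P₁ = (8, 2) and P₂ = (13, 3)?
Number of paths = 177092

Inclusion–exclusion. Total paths: C(23, 16) = 245157. Through P₁: C(10, 8)·C(13, 8) = 57915. Through P₂: C(16, 13)·C(7, 3) = 19600. Since P₁ is strictly southwest of P₂, a monotone path through both must visit P₁ then P₂; paths through both = C(10, 8)·C(6, 5)·C(7, 3) = 9450. Avoid both = 245157 − 57915 − 19600 + 9450 = 177092.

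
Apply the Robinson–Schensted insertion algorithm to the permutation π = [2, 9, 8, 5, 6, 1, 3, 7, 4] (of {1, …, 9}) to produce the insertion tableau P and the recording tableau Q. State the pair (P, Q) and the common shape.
P = [1, 3, 4, 7] / [2, 5, 6] / [8] / [9];  Q = [1, 2, 5, 8] / [3, 7, 9] / [4] / [6];  common shape = (4, 3, 1, 1)

Row-insert the values π_1, π_2, … into P one at a time, bumping the leftmost entry strictly greater than the inserted value down to the next row. The recording tableau Q records, in position (i, j), the step at which that cell was added to P.
  Insert 2 (step 1): P = [2];  Q = [1]
  Insert 9 (step 2): P = [2, 9];  Q = [1, 2]
  Insert 8 (step 3): P = [2, 8] / [9];  Q = [1, 2] / [3]
  Insert 5 (step 4): P = [2, 5] / [8] / [9];  Q = [1, 2] / [3] / [4]
  Insert 6 (step 5): P = [2, 5, 6] / [8] / [9];  Q = [1, 2, 5] / [3] / [4]
  Insert 1 (step 6): P = [1, 5, 6] / [2] / [8] / [9];  Q = [1, 2, 5] / [3] / [4] / [6]
  Insert 3 (step 7): P = [1, 3, 6] / [2, 5] / [8] / [9];  Q = [1, 2, 5] / [3, 7] / [4] / [6]
  Insert 7 (step 8): P = [1, 3, 6, 7] / [2, 5] / [8] / [9];  Q = [1, 2, 5, 8] / [3, 7] / [4] / [6]
  Insert 4 (step 9): P = [1, 3, 4, 7] / [2, 5, 6] / [8] / [9];  Q = [1, 2, 5, 8] / [3, 7, 9] / [4] / [6]
Final shape: (4, 3, 1, 1).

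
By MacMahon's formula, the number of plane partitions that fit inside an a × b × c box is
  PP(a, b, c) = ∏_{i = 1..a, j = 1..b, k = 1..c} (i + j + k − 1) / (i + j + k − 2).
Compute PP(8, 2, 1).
PP(8, 2, 1) = 45

Evaluate the triple product over i = 1..8, j = 1..2, k = 1..1. The factors are (2/1) · (3/2) · (3/2) · (4/3) · (4/3) · (5/4) · (5/4) · (6/5) · … (16 factors total). The numerators and denominators telescope so the product is an integer; carrying out the multiplication exactly gives PP(8, 2, 1) = 45.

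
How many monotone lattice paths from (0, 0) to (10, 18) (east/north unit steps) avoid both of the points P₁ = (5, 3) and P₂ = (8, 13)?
Number of paths = 8317932

Inclusion–exclusion. Total paths: C(28, 10) = 13123110. Through P₁: C(8, 5)·C(20, 5) = 868224. Through P₂: C(21, 8)·C(7, 2) = 4273290. Since P₁ is strictly southwest of P₂, a monotone path through both must visit P₁ then P₂; paths through both = C(8, 5)·C(13, 3)·C(7, 2) = 336336. Avoid both = 13123110 − 868224 − 4273290 + 336336 = 8317932.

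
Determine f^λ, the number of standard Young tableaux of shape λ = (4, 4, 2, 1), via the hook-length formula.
# SYT of shape (4, 4, 2, 1) = 1320

Hook-length formula: f^λ = n! / Π hook(c), product over all cells c of the Young diagram. For λ = (4, 4, 2, 1), n = 11 boxes. Hook lengths by row (left-to-right, top-to-bottom): [7, 5, 3, 2]; [6, 4, 2, 1]; [3, 1]; [1]. Product of hooks = 30240. So f^λ = 11! / 30240 = 39916800 / 30240 = 1320.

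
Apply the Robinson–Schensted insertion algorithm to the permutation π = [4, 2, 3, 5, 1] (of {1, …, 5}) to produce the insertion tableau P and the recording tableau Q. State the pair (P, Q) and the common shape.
P = [1, 3, 5] / [2] / [4];  Q = [1, 3, 4] / [2] / [5];  common shape = (3, 1, 1)

Row-insert the values π_1, π_2, … into P one at a time, bumping the leftmost entry strictly greater than the inserted value down to the next row. The recording tableau Q records, in position (i, j), the step at which that cell was added to P.
  Insert 4 (step 1): P = [4];  Q = [1]
  Insert 2 (step 2): P = [2] / [4];  Q = [1] / [2]
  Insert 3 (step 3): P = [2, 3] / [4];  Q = [1, 3] / [2]
  Insert 5 (step 4): P = [2, 3, 5] / [4];  Q = [1, 3, 4] / [2]
  Insert 1 (step 5): P = [1, 3, 5] / [2] / [4];  Q = [1, 3, 4] / [2] / [5]
Final shape: (3, 1, 1).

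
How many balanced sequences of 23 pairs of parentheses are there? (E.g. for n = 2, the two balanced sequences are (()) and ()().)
C_23 = 343059613650

These balanced parentheses are counted by the Catalan number C_n = (1/(n + 1)) · C(2n, n). For n = 23: C_23 = (1/24) · C(46, 23) = 8233430727600/24 = 343059613650.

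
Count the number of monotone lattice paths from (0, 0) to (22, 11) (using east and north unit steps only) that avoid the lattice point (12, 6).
Number of paths = 137789028

Total paths from (0, 0) to (22, 11): C(33, 22) = 193536720. Paths through (12, 6): (paths (0, 0) → (12, 6)) × (paths (12, 6) → (22, 11)) = C(18, 12) · C(15, 10) = 18564 · 3003 = 55747692. Avoidance count = 193536720 − 55747692 = 137789028.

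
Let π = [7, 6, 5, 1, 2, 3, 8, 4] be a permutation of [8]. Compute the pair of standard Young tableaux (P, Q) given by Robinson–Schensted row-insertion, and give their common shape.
P = [1, 2, 3, 4] / [5, 8] / [6] / [7];  Q = [1, 5, 6, 7] / [2, 8] / [3] / [4];  common shape = (4, 2, 1, 1)

Row-insert the values π_1, π_2, … into P one at a time, bumping the leftmost entry strictly greater than the inserted value down to the next row. The recording tableau Q records, in position (i, j), the step at which that cell was added to P.
  Insert 7 (step 1): P = [7];  Q = [1]
  Insert 6 (step 2): P = [6] / [7];  Q = [1] / [2]
  Insert 5 (step 3): P = [5] / [6] / [7];  Q = [1] / [2] / [3]
  Insert 1 (step 4): P = [1] / [5] / [6] / [7];  Q = [1] / [2] / [3] / [4]
  Insert 2 (step 5): P = [1, 2] / [5] / [6] / [7];  Q = [1, 5] / [2] / [3] / [4]
  Insert 3 (step 6): P = [1, 2, 3] / [5] / [6] / [7];  Q = [1, 5, 6] / [2] / [3] / [4]
  Insert 8 (step 7): P = [1, 2, 3, 8] / [5] / [6] / [7];  Q = [1, 5, 6, 7] / [2] / [3] / [4]
  Insert 4 (step 8): P = [1, 2, 3, 4] / [5, 8] / [6] / [7];  Q = [1, 5, 6, 7] / [2, 8] / [3] / [4]
Final shape: (4, 2, 1, 1).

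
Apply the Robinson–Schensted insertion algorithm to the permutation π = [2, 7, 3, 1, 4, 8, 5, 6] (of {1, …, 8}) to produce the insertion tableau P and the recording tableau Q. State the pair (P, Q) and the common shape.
P = [1, 3, 4, 5, 6] / [2, 8] / [7];  Q = [1, 2, 5, 6, 8] / [3, 7] / [4];  common shape = (5, 2, 1)

Row-insert the values π_1, π_2, … into P one at a time, bumping the leftmost entry strictly greater than the inserted value down to the next row. The recording tableau Q records, in position (i, j), the step at which that cell was added to P.
  Insert 2 (step 1): P = [2];  Q = [1]
  Insert 7 (step 2): P = [2, 7];  Q = [1, 2]
  Insert 3 (step 3): P = [2, 3] / [7];  Q = [1, 2] / [3]
  Insert 1 (step 4): P = [1, 3] / [2] / [7];  Q = [1, 2] / [3] / [4]
  Insert 4 (step 5): P = [1, 3, 4] / [2] / [7];  Q = [1, 2, 5] / [3] / [4]
  Insert 8 (step 6): P = [1, 3, 4, 8] / [2] / [7];  Q = [1, 2, 5, 6] / [3] / [4]
  Insert 5 (step 7): P = [1, 3, 4, 5] / [2, 8] / [7];  Q = [1, 2, 5, 6] / [3, 7] / [4]
  Insert 6 (step 8): P = [1, 3, 4, 5, 6] / [2, 8] / [7];  Q = [1, 2, 5, 6, 8] / [3, 7] / [4]
Final shape: (5, 2, 1).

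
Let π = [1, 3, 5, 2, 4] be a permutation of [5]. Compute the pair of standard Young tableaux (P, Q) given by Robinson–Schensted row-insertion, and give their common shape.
P = [1, 2, 4] / [3, 5];  Q = [1, 2, 3] / [4, 5];  common shape = (3, 2)

Row-insert the values π_1, π_2, … into P one at a time, bumping the leftmost entry strictly greater than the inserted value down to the next row. The recording tableau Q records, in position (i, j), the step at which that cell was added to P.
  Insert 1 (step 1): P = [1];  Q = [1]
  Insert 3 (step 2): P = [1, 3];  Q = [1, 2]
  Insert 5 (step 3): P = [1, 3, 5];  Q = [1, 2, 3]
  Insert 2 (step 4): P = [1, 2, 5] / [3];  Q = [1, 2, 3] / [4]
  Insert 4 (step 5): P = [1, 2, 4] / [3, 5];  Q = [1, 2, 3] / [4, 5]
Final shape: (3, 2).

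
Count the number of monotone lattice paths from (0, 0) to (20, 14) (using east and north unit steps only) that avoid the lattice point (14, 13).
Number of paths = 1251567540

Total paths from (0, 0) to (20, 14): C(34, 20) = 1391975640. Paths through (14, 13): (paths (0, 0) → (14, 13)) × (paths (14, 13) → (20, 14)) = C(27, 14) · C(7, 6) = 20058300 · 7 = 140408100. Avoidance count = 1391975640 − 140408100 = 1251567540.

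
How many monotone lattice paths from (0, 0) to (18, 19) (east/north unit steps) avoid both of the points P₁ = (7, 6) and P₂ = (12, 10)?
Number of paths = 11234946646

Inclusion–exclusion. Total paths: C(37, 18) = 17672631900. Through P₁: C(13, 7)·C(24, 11) = 4283383104. Through P₂: C(22, 12)·C(15, 6) = 3236463230. Since P₁ is strictly southwest of P₂, a monotone path through both must visit P₁ then P₂; paths through both = C(13, 7)·C(9, 5)·C(15, 6) = 1082161080. Avoid both = 17672631900 − 4283383104 − 3236463230 + 1082161080 = 11234946646.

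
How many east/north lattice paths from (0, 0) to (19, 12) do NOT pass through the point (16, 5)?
Number of paths = 138678645

Total paths from (0, 0) to (19, 12): C(31, 19) = 141120525. Paths through (16, 5): (paths (0, 0) → (16, 5)) × (paths (16, 5) → (19, 12)) = C(21, 16) · C(10, 3) = 20349 · 120 = 2441880. Avoidance count = 141120525 − 2441880 = 138678645.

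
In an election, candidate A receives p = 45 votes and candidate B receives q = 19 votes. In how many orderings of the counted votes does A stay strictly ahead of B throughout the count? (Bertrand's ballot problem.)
Strict-lead orderings = 3542450488534230

Total orderings of the 64 votes with 45 for A: C(64, 45) = 8719878125622720. By the Bertrand ballot formula (Cycle Lemma / reflection principle), the number of orderings in which A is strictly ahead of B throughout is (p − q)/(p + q) · C(p + q, p) = (45 − 19)/(45 + 19) · 8719878125622720 = 3542450488534230.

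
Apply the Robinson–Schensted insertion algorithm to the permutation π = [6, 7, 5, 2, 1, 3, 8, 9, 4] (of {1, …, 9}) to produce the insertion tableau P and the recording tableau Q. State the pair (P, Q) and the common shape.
P = [1, 3, 4, 9] / [2, 7, 8] / [5] / [6];  Q = [1, 2, 7, 8] / [3, 6, 9] / [4] / [5];  common shape = (4, 3, 1, 1)

Row-insert the values π_1, π_2, … into P one at a time, bumping the leftmost entry strictly greater than the inserted value down to the next row. The recording tableau Q records, in position (i, j), the step at which that cell was added to P.
  Insert 6 (step 1): P = [6];  Q = [1]
  Insert 7 (step 2): P = [6, 7];  Q = [1, 2]
  Insert 5 (step 3): P = [5, 7] / [6];  Q = [1, 2] / [3]
  Insert 2 (step 4): P = [2, 7] / [5] / [6];  Q = [1, 2] / [3] / [4]
  Insert 1 (step 5): P = [1, 7] / [2] / [5] / [6];  Q = [1, 2] / [3] / [4] / [5]
  Insert 3 (step 6): P = [1, 3] / [2, 7] / [5] / [6];  Q = [1, 2] / [3, 6] / [4] / [5]
  Insert 8 (step 7): P = [1, 3, 8] / [2, 7] / [5] / [6];  Q = [1, 2, 7] / [3, 6] / [4] / [5]
  Insert 9 (step 8): P = [1, 3, 8, 9] / [2, 7] / [5] / [6];  Q = [1, 2, 7, 8] / [3, 6] / [4] / [5]
  Insert 4 (step 9): P = [1, 3, 4, 9] / [2, 7, 8] / [5] / [6];  Q = [1, 2, 7, 8] / [3, 6, 9] / [4] / [5]
Final shape: (4, 3, 1, 1).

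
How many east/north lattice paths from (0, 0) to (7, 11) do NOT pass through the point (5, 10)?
Number of paths = 22815

Total paths from (0, 0) to (7, 11): C(18, 7) = 31824. Paths through (5, 10): (paths (0, 0) → (5, 10)) × (paths (5, 10) → (7, 11)) = C(15, 5) · C(3, 2) = 3003 · 3 = 9009. Avoidance count = 31824 − 9009 = 22815.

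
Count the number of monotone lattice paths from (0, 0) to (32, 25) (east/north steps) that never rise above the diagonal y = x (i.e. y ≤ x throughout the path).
Number of paths = 2407144796004312

By the reflection principle (André's argument), the number of monotone paths to (32, 25) with n ≤ m that never go above y = x is C(57, 32) − C(57, 33) = 9929472283517787 − 7522327487513475 = 2407144796004312.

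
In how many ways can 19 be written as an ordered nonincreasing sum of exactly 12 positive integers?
p(19, 12 parts) = 15

Partitions of n into exactly k parts are in bijection with partitions of n − k into at most k parts (subtract 1 from each part). So p(19, exactly 12) = p(7, parts ≤ 12). Computing via the recurrence p(m, j) = p(m, j−1) + p(m−j, j) gives 15.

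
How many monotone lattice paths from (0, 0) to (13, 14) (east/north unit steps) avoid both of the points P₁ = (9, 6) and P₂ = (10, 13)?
Number of paths = 13164721

Inclusion–exclusion. Total paths: C(27, 13) = 20058300. Through P₁: C(15, 9)·C(12, 4) = 2477475. Through P₂: C(23, 10)·C(4, 3) = 4576264. Since P₁ is strictly southwest of P₂, a monotone path through both must visit P₁ then P₂; paths through both = C(15, 9)·C(8, 1)·C(4, 3) = 160160. Avoid both = 20058300 − 2477475 − 4576264 + 160160 = 13164721.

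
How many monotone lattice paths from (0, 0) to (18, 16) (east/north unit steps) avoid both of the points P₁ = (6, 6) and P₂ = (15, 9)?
Number of paths = 1473953646

Inclusion–exclusion. Total paths: C(34, 18) = 2203961430. Through P₁: C(12, 6)·C(22, 12) = 597500904. Through P₂: C(24, 15)·C(10, 3) = 156900480. Since P₁ is strictly southwest of P₂, a monotone path through both must visit P₁ then P₂; paths through both = C(12, 6)·C(12, 9)·C(10, 3) = 24393600. Avoid both = 2203961430 − 597500904 − 156900480 + 24393600 = 1473953646.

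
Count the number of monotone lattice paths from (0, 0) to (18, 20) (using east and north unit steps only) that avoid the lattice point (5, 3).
Number of paths = 26871449010

Total paths from (0, 0) to (18, 20): C(38, 18) = 33578000610. Paths through (5, 3): (paths (0, 0) → (5, 3)) × (paths (5, 3) → (18, 20)) = C(8, 5) · C(30, 13) = 56 · 119759850 = 6706551600. Avoidance count = 33578000610 − 6706551600 = 26871449010.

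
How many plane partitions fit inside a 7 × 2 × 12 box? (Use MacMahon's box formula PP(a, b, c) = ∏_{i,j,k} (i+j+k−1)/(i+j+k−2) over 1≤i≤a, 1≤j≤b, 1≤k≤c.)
PP(7, 2, 12) = 488259720

Evaluate the triple product over i = 1..7, j = 1..2, k = 1..12. The factors are (2/1) · (3/2) · (4/3) · (5/4) · (6/5) · (7/6) · (8/7) · (9/8) · … (168 factors total). The numerators and denominators telescope so the product is an integer; carrying out the multiplication exactly gives PP(7, 2, 12) = 488259720.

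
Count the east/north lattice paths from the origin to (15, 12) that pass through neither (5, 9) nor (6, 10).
Number of paths = 16591068

Inclusion–exclusion. Total paths: C(27, 15) = 17383860. Through P₁: C(14, 5)·C(13, 10) = 572572. Through P₂: C(16, 6)·C(11, 9) = 440440. Since P₁ is strictly southwest of P₂, a monotone path through both must visit P₁ then P₂; paths through both = C(14, 5)·C(2, 1)·C(11, 9) = 220220. Avoid both = 17383860 − 572572 − 440440 + 220220 = 16591068.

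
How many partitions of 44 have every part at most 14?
p(44, parts ≤ 14) = 52888

Use the recurrence p(n, m) = p(n, m−1) + p(n−m, m): either the largest part is < m (count p(n, m−1)) or the largest part is exactly m (remove one copy of m, count p(n−m, m)). With p(0, ·) = 1 this gives p(44, parts ≤ 14) = 52888. (By conjugating Young diagrams, this also counts partitions of 44 into at most 14 parts.)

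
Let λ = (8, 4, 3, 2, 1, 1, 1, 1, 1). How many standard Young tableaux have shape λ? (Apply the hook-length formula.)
# SYT of shape (8, 4, 3, 2, 1, 1, 1, 1, 1) = 1629547920

Hook-length formula: f^λ = n! / Π hook(c), product over all cells c of the Young diagram. For λ = (8, 4, 3, 2, 1, 1, 1, 1, 1), n = 22 boxes. Hook lengths by row (left-to-right, top-to-bottom): [16, 10, 8, 6, 4, 3, 2, 1]; [11, 5, 3, 1]; [9, 3, 1]; [7, 1]; [5]; [4]; [3]; [2]; [1]. Product of hooks = 689762304000. So f^λ = 22! / 689762304000 = 1124000727777607680000 / 689762304000 = 1629547920.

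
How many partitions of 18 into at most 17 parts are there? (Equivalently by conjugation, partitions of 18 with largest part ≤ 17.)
p(18, parts ≤ 17) = 384

Use the recurrence p(n, m) = p(n, m−1) + p(n−m, m): either the largest part is < m (count p(n, m−1)) or the largest part is exactly m (remove one copy of m, count p(n−m, m)). With p(0, ·) = 1 this gives p(18, parts ≤ 17) = 384. (By conjugating Young diagrams, this also counts partitions of 18 into at most 17 parts.)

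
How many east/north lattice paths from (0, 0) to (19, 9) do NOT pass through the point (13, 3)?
Number of paths = 6389460

Total paths from (0, 0) to (19, 9): C(28, 19) = 6906900. Paths through (13, 3): (paths (0, 0) → (13, 3)) × (paths (13, 3) → (19, 9)) = C(16, 13) · C(12, 6) = 560 · 924 = 517440. Avoidance count = 6906900 − 517440 = 6389460.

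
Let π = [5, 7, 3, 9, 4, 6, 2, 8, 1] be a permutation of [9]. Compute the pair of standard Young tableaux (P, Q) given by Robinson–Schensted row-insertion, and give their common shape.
P = [1, 4, 6, 8] / [2, 7, 9] / [3] / [5];  Q = [1, 2, 4, 8] / [3, 5, 6] / [7] / [9];  common shape = (4, 3, 1, 1)

Row-insert the values π_1, π_2, … into P one at a time, bumping the leftmost entry strictly greater than the inserted value down to the next row. The recording tableau Q records, in position (i, j), the step at which that cell was added to P.
  Insert 5 (step 1): P = [5];  Q = [1]
  Insert 7 (step 2): P = [5, 7];  Q = [1, 2]
  Insert 3 (step 3): P = [3, 7] / [5];  Q = [1, 2] / [3]
  Insert 9 (step 4): P = [3, 7, 9] / [5];  Q = [1, 2, 4] / [3]
  Insert 4 (step 5): P = [3, 4, 9] / [5, 7];  Q = [1, 2, 4] / [3, 5]
  Insert 6 (step 6): P = [3, 4, 6] / [5, 7, 9];  Q = [1, 2, 4] / [3, 5, 6]
  Insert 2 (step 7): P = [2, 4, 6] / [3, 7, 9] / [5];  Q = [1, 2, 4] / [3, 5, 6] / [7]
  Insert 8 (step 8): P = [2, 4, 6, 8] / [3, 7, 9] / [5];  Q = [1, 2, 4, 8] / [3, 5, 6] / [7]
  Insert 1 (step 9): P = [1, 4, 6, 8] / [2, 7, 9] / [3] / [5];  Q = [1, 2, 4, 8] / [3, 5, 6] / [7] / [9]
Final shape: (4, 3, 1, 1).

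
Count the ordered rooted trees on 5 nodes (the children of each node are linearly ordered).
C_4 = 14

These ordered rooted trees are counted by the Catalan number C_n = (1/(n + 1)) · C(2n, n). For n = 4: C_4 = (1/5) · C(8, 4) = 70/5 = 14.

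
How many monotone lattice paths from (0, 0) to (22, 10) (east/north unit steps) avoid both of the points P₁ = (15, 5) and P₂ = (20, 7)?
Number of paths = 46608612

Inclusion–exclusion. Total paths: C(32, 22) = 64512240. Through P₁: C(20, 15)·C(12, 7) = 12279168. Through P₂: C(27, 20)·C(5, 2) = 8880300. Since P₁ is strictly southwest of P₂, a monotone path through both must visit P₁ then P₂; paths through both = C(20, 15)·C(7, 5)·C(5, 2) = 3255840. Avoid both = 64512240 − 12279168 − 8880300 + 3255840 = 46608612.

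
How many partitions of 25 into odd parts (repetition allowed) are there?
p_odd(25) = 142

Enumerate partitions using only odd parts via the recurrence o(n, m) = o(n, m−2) + o(n−m, m) over odd m, starting from the largest odd part ≤ n. This gives p_odd(25) = 142. (Euler's theorem: equals the count of distinct-part partitions.)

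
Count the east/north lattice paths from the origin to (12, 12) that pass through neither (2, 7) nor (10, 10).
Number of paths = 1523152

Inclusion–exclusion. Total paths: C(24, 12) = 2704156. Through P₁: C(9, 2)·C(15, 10) = 108108. Through P₂: C(20, 10)·C(4, 2) = 1108536. Since P₁ is strictly southwest of P₂, a monotone path through both must visit P₁ then P₂; paths through both = C(9, 2)·C(11, 8)·C(4, 2) = 35640. Avoid both = 2704156 − 108108 − 1108536 + 35640 = 1523152.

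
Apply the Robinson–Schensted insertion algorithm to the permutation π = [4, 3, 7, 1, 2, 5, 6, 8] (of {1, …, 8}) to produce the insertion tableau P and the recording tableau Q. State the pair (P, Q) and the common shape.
P = [1, 2, 5, 6, 8] / [3, 7] / [4];  Q = [1, 3, 6, 7, 8] / [2, 5] / [4];  common shape = (5, 2, 1)

Row-insert the values π_1, π_2, … into P one at a time, bumping the leftmost entry strictly greater than the inserted value down to the next row. The recording tableau Q records, in position (i, j), the step at which that cell was added to P.
  Insert 4 (step 1): P = [4];  Q = [1]
  Insert 3 (step 2): P = [3] / [4];  Q = [1] / [2]
  Insert 7 (step 3): P = [3, 7] / [4];  Q = [1, 3] / [2]
  Insert 1 (step 4): P = [1, 7] / [3] / [4];  Q = [1, 3] / [2] / [4]
  Insert 2 (step 5): P = [1, 2] / [3, 7] / [4];  Q = [1, 3] / [2, 5] / [4]
  Insert 5 (step 6): P = [1, 2, 5] / [3, 7] / [4];  Q = [1, 3, 6] / [2, 5] / [4]
  Insert 6 (step 7): P = [1, 2, 5, 6] / [3, 7] / [4];  Q = [1, 3, 6, 7] / [2, 5] / [4]
  Insert 8 (step 8): P = [1, 2, 5, 6, 8] / [3, 7] / [4];  Q = [1, 3, 6, 7, 8] / [2, 5] / [4]
Final shape: (5, 2, 1).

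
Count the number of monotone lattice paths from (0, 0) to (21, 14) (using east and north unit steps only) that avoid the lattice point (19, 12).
Number of paths = 1473236250

Total paths from (0, 0) to (21, 14): C(35, 21) = 2319959400. Paths through (19, 12): (paths (0, 0) → (19, 12)) × (paths (19, 12) → (21, 14)) = C(31, 19) · C(4, 2) = 141120525 · 6 = 846723150. Avoidance count = 2319959400 − 846723150 = 1473236250.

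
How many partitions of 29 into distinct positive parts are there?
q(29) = 256

A partition into distinct parts is a strictly decreasing sequence summing to n. The recurrence d(n, m) = d(n, m−1) + d(n−m, m−1) (use part m at most once) with q(n) = d(n, n) gives q(29) = 256. (Euler's theorem: # distinct-part partitions = # odd-part partitions.)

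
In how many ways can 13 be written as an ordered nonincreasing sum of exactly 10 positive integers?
p(13, 10 parts) = 3

Partitions of n into exactly k parts ↔ partitions of n − k into at most k parts (subtract 1 from each part). For n = 13, k = 10, the partitions are: 4+1+1+1+1+1+1+1+1+1, 3+2+1+1+1+1+1+1+1+1, 2+2+2+1+1+1+1+1+1+1. Count = 3.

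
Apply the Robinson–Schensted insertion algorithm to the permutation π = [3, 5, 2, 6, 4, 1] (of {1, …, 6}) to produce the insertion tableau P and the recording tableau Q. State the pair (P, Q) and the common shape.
P = [1, 4, 6] / [2, 5] / [3];  Q = [1, 2, 4] / [3, 5] / [6];  common shape = (3, 2, 1)

Row-insert the values π_1, π_2, … into P one at a time, bumping the leftmost entry strictly greater than the inserted value down to the next row. The recording tableau Q records, in position (i, j), the step at which that cell was added to P.
  Insert 3 (step 1): P = [3];  Q = [1]
  Insert 5 (step 2): P = [3, 5];  Q = [1, 2]
  Insert 2 (step 3): P = [2, 5] / [3];  Q = [1, 2] / [3]
  Insert 6 (step 4): P = [2, 5, 6] / [3];  Q = [1, 2, 4] / [3]
  Insert 4 (step 5): P = [2, 4, 6] / [3, 5];  Q = [1, 2, 4] / [3, 5]
  Insert 1 (step 6): P = [1, 4, 6] / [2, 5] / [3];  Q = [1, 2, 4] / [3, 5] / [6]
Final shape: (3, 2, 1).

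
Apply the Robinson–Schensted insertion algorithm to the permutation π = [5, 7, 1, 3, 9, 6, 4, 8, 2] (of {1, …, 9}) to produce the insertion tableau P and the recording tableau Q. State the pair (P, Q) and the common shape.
P = [1, 2, 4, 8] / [3, 6, 9] / [5] / [7];  Q = [1, 2, 5, 8] / [3, 4, 6] / [7] / [9];  common shape = (4, 3, 1, 1)

Row-insert the values π_1, π_2, … into P one at a time, bumping the leftmost entry strictly greater than the inserted value down to the next row. The recording tableau Q records, in position (i, j), the step at which that cell was added to P.
  Insert 5 (step 1): P = [5];  Q = [1]
  Insert 7 (step 2): P = [5, 7];  Q = [1, 2]
  Insert 1 (step 3): P = [1, 7] / [5];  Q = [1, 2] / [3]
  Insert 3 (step 4): P = [1, 3] / [5, 7];  Q = [1, 2] / [3, 4]
  Insert 9 (step 5): P = [1, 3, 9] / [5, 7];  Q = [1, 2, 5] / [3, 4]
  Insert 6 (step 6): P = [1, 3, 6] / [5, 7, 9];  Q = [1, 2, 5] / [3, 4, 6]
  Insert 4 (step 7): P = [1, 3, 4] / [5, 6, 9] / [7];  Q = [1, 2, 5] / [3, 4, 6] / [7]
  Insert 8 (step 8): P = [1, 3, 4, 8] / [5, 6, 9] / [7];  Q = [1, 2, 5, 8] / [3, 4, 6] / [7]
  Insert 2 (step 9): P = [1, 2, 4, 8] / [3, 6, 9] / [5] / [7];  Q = [1, 2, 5, 8] / [3, 4, 6] / [7] / [9]
Final shape: (4, 3, 1, 1).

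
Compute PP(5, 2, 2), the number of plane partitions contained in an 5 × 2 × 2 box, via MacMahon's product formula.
PP(5, 2, 2) = 196

Evaluate the triple product over i = 1..5, j = 1..2, k = 1..2. The factors are (2/1) · (3/2) · (3/2) · (4/3) · (3/2) · (4/3) · (4/3) · (5/4) · … (20 factors total). The numerators and denominators telescope so the product is an integer; carrying out the multiplication exactly gives PP(5, 2, 2) = 196.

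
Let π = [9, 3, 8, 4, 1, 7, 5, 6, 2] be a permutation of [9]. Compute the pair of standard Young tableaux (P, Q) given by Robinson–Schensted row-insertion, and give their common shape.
P = [1, 2, 5, 6] / [3, 4] / [7] / [8] / [9];  Q = [1, 3, 6, 8] / [2, 7] / [4] / [5] / [9];  common shape = (4, 2, 1, 1, 1)

Row-insert the values π_1, π_2, … into P one at a time, bumping the leftmost entry strictly greater than the inserted value down to the next row. The recording tableau Q records, in position (i, j), the step at which that cell was added to P.
  Insert 9 (step 1): P = [9];  Q = [1]
  Insert 3 (step 2): P = [3] / [9];  Q = [1] / [2]
  Insert 8 (step 3): P = [3, 8] / [9];  Q = [1, 3] / [2]
  Insert 4 (step 4): P = [3, 4] / [8] / [9];  Q = [1, 3] / [2] / [4]
  Insert 1 (step 5): P = [1, 4] / [3] / [8] / [9];  Q = [1, 3] / [2] / [4] / [5]
  Insert 7 (step 6): P = [1, 4, 7] / [3] / [8] / [9];  Q = [1, 3, 6] / [2] / [4] / [5]
  Insert 5 (step 7): P = [1, 4, 5] / [3, 7] / [8] / [9];  Q = [1, 3, 6] / [2, 7] / [4] / [5]
  Insert 6 (step 8): P = [1, 4, 5, 6] / [3, 7] / [8] / [9];  Q = [1, 3, 6, 8] / [2, 7] / [4] / [5]
  Insert 2 (step 9): P = [1, 2, 5, 6] / [3, 4] / [7] / [8] / [9];  Q = [1, 3, 6, 8] / [2, 7] / [4] / [5] / [9]
Final shape: (4, 2, 1, 1, 1).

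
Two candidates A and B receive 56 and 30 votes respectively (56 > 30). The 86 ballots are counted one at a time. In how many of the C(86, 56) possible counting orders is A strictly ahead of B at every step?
Strict-lead orderings = 38837157190474352231496

Total orderings of the 86 votes with 56 for A: C(86, 56) = 128461366091569011227256. By the Bertrand ballot formula (Cycle Lemma / reflection principle), the number of orderings in which A is strictly ahead of B throughout is (p − q)/(p + q) · C(p + q, p) = (56 − 30)/(56 + 30) · 128461366091569011227256 = 38837157190474352231496.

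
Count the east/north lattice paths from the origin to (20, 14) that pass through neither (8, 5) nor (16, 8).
Number of paths = 903833370

Inclusion–exclusion. Total paths: C(34, 20) = 1391975640. Through P₁: C(13, 8)·C(21, 12) = 378287910. Through P₂: C(24, 16)·C(10, 4) = 154448910. Since P₁ is strictly southwest of P₂, a monotone path through both must visit P₁ then P₂; paths through both = C(13, 8)·C(11, 8)·C(10, 4) = 44594550. Avoid both = 1391975640 − 378287910 − 154448910 + 44594550 = 903833370.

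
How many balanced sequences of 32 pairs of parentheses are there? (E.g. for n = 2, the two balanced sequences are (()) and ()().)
C_32 = 55534064877048198

These balanced parentheses are counted by the Catalan number C_n = (1/(n + 1)) · C(2n, n). For n = 32: C_32 = (1/33) · C(64, 32) = 1832624140942590534/33 = 55534064877048198.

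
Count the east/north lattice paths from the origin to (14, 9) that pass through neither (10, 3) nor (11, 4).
Number of paths = 712722

Inclusion–exclusion. Total paths: C(23, 14) = 817190. Through P₁: C(13, 10)·C(10, 4) = 60060. Through P₂: C(15, 11)·C(8, 3) = 76440. Since P₁ is strictly southwest of P₂, a monotone path through both must visit P₁ then P₂; paths through both = C(13, 10)·C(2, 1)·C(8, 3) = 32032. Avoid both = 817190 − 60060 − 76440 + 32032 = 712722.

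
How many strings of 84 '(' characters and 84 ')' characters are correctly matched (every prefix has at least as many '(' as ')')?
C_84 = 270557451039395118028642463289168566420671280440

These balanced parentheses are counted by the Catalan number C_n = (1/(n + 1)) · C(2n, n). For n = 84: C_84 = (1/85) · C(168, 84) = 22997383338348585032434609379579328145757058837400/85 = 270557451039395118028642463289168566420671280440.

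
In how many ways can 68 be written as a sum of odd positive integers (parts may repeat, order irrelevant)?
p_odd(68) = 24576

Enumerate partitions using only odd parts via the recurrence o(n, m) = o(n, m−2) + o(n−m, m) over odd m, starting from the largest odd part ≤ n. This gives p_odd(68) = 24576. (Euler's theorem: equals the count of distinct-part partitions.)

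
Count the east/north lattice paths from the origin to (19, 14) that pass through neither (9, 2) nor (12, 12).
Number of paths = 686460334

Inclusion–exclusion. Total paths: C(33, 19) = 818809200. Through P₁: C(11, 9)·C(22, 10) = 35565530. Through P₂: C(24, 12)·C(9, 7) = 97349616. Since P₁ is strictly southwest of P₂, a monotone path through both must visit P₁ then P₂; paths through both = C(11, 9)·C(13, 3)·C(9, 7) = 566280. Avoid both = 818809200 − 35565530 − 97349616 + 566280 = 686460334.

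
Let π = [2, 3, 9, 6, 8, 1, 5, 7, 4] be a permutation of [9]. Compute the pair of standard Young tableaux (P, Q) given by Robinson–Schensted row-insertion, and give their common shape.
P = [1, 3, 4, 7] / [2, 5, 8] / [6] / [9];  Q = [1, 2, 3, 5] / [4, 7, 8] / [6] / [9];  common shape = (4, 3, 1, 1)

Row-insert the values π_1, π_2, … into P one at a time, bumping the leftmost entry strictly greater than the inserted value down to the next row. The recording tableau Q records, in position (i, j), the step at which that cell was added to P.
  Insert 2 (step 1): P = [2];  Q = [1]
  Insert 3 (step 2): P = [2, 3];  Q = [1, 2]
  Insert 9 (step 3): P = [2, 3, 9];  Q = [1, 2, 3]
  Insert 6 (step 4): P = [2, 3, 6] / [9];  Q = [1, 2, 3] / [4]
  Insert 8 (step 5): P = [2, 3, 6, 8] / [9];  Q = [1, 2, 3, 5] / [4]
  Insert 1 (step 6): P = [1, 3, 6, 8] / [2] / [9];  Q = [1, 2, 3, 5] / [4] / [6]
  Insert 5 (step 7): P = [1, 3, 5, 8] / [2, 6] / [9];  Q = [1, 2, 3, 5] / [4, 7] / [6]
  Insert 7 (step 8): P = [1, 3, 5, 7] / [2, 6, 8] / [9];  Q = [1, 2, 3, 5] / [4, 7, 8] / [6]
  Insert 4 (step 9): P = [1, 3, 4, 7] / [2, 5, 8] / [6] / [9];  Q = [1, 2, 3, 5] / [4, 7, 8] / [6] / [9]
Final shape: (4, 3, 1, 1).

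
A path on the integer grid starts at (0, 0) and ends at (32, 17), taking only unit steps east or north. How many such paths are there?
Number of paths = 6499270398159

A monotone lattice path from (0, 0) to (32, 17) consists of 32 east steps and 17 north steps in some order, so it is determined by which 32 of the 49 steps are east. The count is C(49, 32) = 6499270398159.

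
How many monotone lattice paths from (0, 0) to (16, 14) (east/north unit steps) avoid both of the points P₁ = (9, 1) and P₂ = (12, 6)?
Number of paths = 135735495

Inclusion–exclusion. Total paths: C(30, 16) = 145422675. Through P₁: C(10, 9)·C(20, 7) = 775200. Through P₂: C(18, 12)·C(12, 4) = 9189180. Since P₁ is strictly southwest of P₂, a monotone path through both must visit P₁ then P₂; paths through both = C(10, 9)·C(8, 3)·C(12, 4) = 277200. Avoid both = 145422675 − 775200 − 9189180 + 277200 = 135735495.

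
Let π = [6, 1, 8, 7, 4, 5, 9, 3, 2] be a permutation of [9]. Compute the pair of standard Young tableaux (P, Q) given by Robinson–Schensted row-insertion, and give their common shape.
P = [1, 2, 5, 9] / [3, 7] / [4] / [6] / [8];  Q = [1, 3, 6, 7] / [2, 4] / [5] / [8] / [9];  common shape = (4, 2, 1, 1, 1)

Row-insert the values π_1, π_2, … into P one at a time, bumping the leftmost entry strictly greater than the inserted value down to the next row. The recording tableau Q records, in position (i, j), the step at which that cell was added to P.
  Insert 6 (step 1): P = [6];  Q = [1]
  Insert 1 (step 2): P = [1] / [6];  Q = [1] / [2]
  Insert 8 (step 3): P = [1, 8] / [6];  Q = [1, 3] / [2]
  Insert 7 (step 4): P = [1, 7] / [6, 8];  Q = [1, 3] / [2, 4]
  Insert 4 (step 5): P = [1, 4] / [6, 7] / [8];  Q = [1, 3] / [2, 4] / [5]
  Insert 5 (step 6): P = [1, 4, 5] / [6, 7] / [8];  Q = [1, 3, 6] / [2, 4] / [5]
  Insert 9 (step 7): P = [1, 4, 5, 9] / [6, 7] / [8];  Q = [1, 3, 6, 7] / [2, 4] / [5]
  Insert 3 (step 8): P = [1, 3, 5, 9] / [4, 7] / [6] / [8];  Q = [1, 3, 6, 7] / [2, 4] / [5] / [8]
  Insert 2 (step 9): P = [1, 2, 5, 9] / [3, 7] / [4] / [6] / [8];  Q = [1, 3, 6, 7] / [2, 4] / [5] / [8] / [9]
Final shape: (4, 2, 1, 1, 1).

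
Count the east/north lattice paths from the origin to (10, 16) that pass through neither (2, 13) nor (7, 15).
Number of paths = 4621054

Inclusion–exclusion. Total paths: C(26, 10) = 5311735. Through P₁: C(15, 2)·C(11, 8) = 17325. Through P₂: C(22, 7)·C(4, 3) = 682176. Since P₁ is strictly southwest of P₂, a monotone path through both must visit P₁ then P₂; paths through both = C(15, 2)·C(7, 5)·C(4, 3) = 8820. Avoid both = 5311735 − 17325 − 682176 + 8820 = 4621054.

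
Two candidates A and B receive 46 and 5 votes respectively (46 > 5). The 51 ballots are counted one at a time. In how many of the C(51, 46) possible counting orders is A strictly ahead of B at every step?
Strict-lead orderings = 1888460

Total orderings of the 51 votes with 46 for A: C(51, 46) = 2349060. By the Bertrand ballot formula (Cycle Lemma / reflection principle), the number of orderings in which A is strictly ahead of B throughout is (p − q)/(p + q) · C(p + q, p) = (46 − 5)/(46 + 5) · 2349060 = 1888460.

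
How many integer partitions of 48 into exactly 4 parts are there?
p(48, 4 parts) = 816

Partitions of n into exactly k parts are in bijection with partitions of n − k into at most k parts (subtract 1 from each part). So p(48, exactly 4) = p(44, parts ≤ 4). Computing via the recurrence p(m, j) = p(m, j−1) + p(m−j, j) gives 816.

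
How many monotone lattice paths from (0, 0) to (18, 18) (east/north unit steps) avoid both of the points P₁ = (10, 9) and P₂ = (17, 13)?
Number of paths = 6293775460

Inclusion–exclusion. Total paths: C(36, 18) = 9075135300. Through P₁: C(19, 10)·C(17, 8) = 2245709180. Through P₂: C(30, 17)·C(6, 1) = 718559100. Since P₁ is strictly southwest of P₂, a monotone path through both must visit P₁ then P₂; paths through both = C(19, 10)·C(11, 7)·C(6, 1) = 182908440. Avoid both = 9075135300 − 2245709180 − 718559100 + 182908440 = 6293775460.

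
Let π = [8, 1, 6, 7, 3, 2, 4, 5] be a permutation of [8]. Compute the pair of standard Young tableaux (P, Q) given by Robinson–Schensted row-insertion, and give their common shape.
P = [1, 2, 4, 5] / [3, 7] / [6] / [8];  Q = [1, 3, 4, 8] / [2, 7] / [5] / [6];  common shape = (4, 2, 1, 1)

Row-insert the values π_1, π_2, … into P one at a time, bumping the leftmost entry strictly greater than the inserted value down to the next row. The recording tableau Q records, in position (i, j), the step at which that cell was added to P.
  Insert 8 (step 1): P = [8];  Q = [1]
  Insert 1 (step 2): P = [1] / [8];  Q = [1] / [2]
  Insert 6 (step 3): P = [1, 6] / [8];  Q = [1, 3] / [2]
  Insert 7 (step 4): P = [1, 6, 7] / [8];  Q = [1, 3, 4] / [2]
  Insert 3 (step 5): P = [1, 3, 7] / [6] / [8];  Q = [1, 3, 4] / [2] / [5]
  Insert 2 (step 6): P = [1, 2, 7] / [3] / [6] / [8];  Q = [1, 3, 4] / [2] / [5] / [6]
  Insert 4 (step 7): P = [1, 2, 4] / [3, 7] / [6] / [8];  Q = [1, 3, 4] / [2, 7] / [5] / [6]
  Insert 5 (step 8): P = [1, 2, 4, 5] / [3, 7] / [6] / [8];  Q = [1, 3, 4, 8] / [2, 7] / [5] / [6]
Final shape: (4, 2, 1, 1).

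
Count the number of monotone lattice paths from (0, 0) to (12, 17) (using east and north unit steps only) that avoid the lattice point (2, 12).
Number of paths = 51622662

Total paths from (0, 0) to (12, 17): C(29, 12) = 51895935. Paths through (2, 12): (paths (0, 0) → (2, 12)) × (paths (2, 12) → (12, 17)) = C(14, 2) · C(15, 10) = 91 · 3003 = 273273. Avoidance count = 51895935 − 273273 = 51622662.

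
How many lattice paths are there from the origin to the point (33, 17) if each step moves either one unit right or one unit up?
Number of paths = 9847379391150

A monotone lattice path from (0, 0) to (33, 17) consists of 33 east steps and 17 north steps in some order, so it is determined by which 33 of the 50 steps are east. The count is C(50, 33) = 9847379391150.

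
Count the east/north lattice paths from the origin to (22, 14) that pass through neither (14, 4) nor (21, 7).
Number of paths = 3655863000

Inclusion–exclusion. Total paths: C(36, 22) = 3796297200. Through P₁: C(18, 14)·C(18, 8) = 133899480. Through P₂: C(28, 21)·C(8, 1) = 9472320. Since P₁ is strictly southwest of P₂, a monotone path through both must visit P₁ then P₂; paths through both = C(18, 14)·C(10, 7)·C(8, 1) = 2937600. Avoid both = 3796297200 − 133899480 − 9472320 + 2937600 = 3655863000.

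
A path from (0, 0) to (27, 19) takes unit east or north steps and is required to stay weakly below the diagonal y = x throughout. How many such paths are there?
Number of paths = 1335293573130

By the reflection principle (André's argument), the number of monotone paths to (27, 19) with n ≤ m that never go above y = x is C(46, 27) − C(46, 28) = 4154246671960 − 2818953098830 = 1335293573130.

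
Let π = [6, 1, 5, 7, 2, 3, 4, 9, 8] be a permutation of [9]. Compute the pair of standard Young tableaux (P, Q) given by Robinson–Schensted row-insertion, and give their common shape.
P = [1, 2, 3, 4, 8] / [5, 7, 9] / [6];  Q = [1, 3, 4, 7, 8] / [2, 6, 9] / [5];  common shape = (5, 3, 1)

Row-insert the values π_1, π_2, … into P one at a time, bumping the leftmost entry strictly greater than the inserted value down to the next row. The recording tableau Q records, in position (i, j), the step at which that cell was added to P.
  Insert 6 (step 1): P = [6];  Q = [1]
  Insert 1 (step 2): P = [1] / [6];  Q = [1] / [2]
  Insert 5 (step 3): P = [1, 5] / [6];  Q = [1, 3] / [2]
  Insert 7 (step 4): P = [1, 5, 7] / [6];  Q = [1, 3, 4] / [2]
  Insert 2 (step 5): P = [1, 2, 7] / [5] / [6];  Q = [1, 3, 4] / [2] / [5]
  Insert 3 (step 6): P = [1, 2, 3] / [5, 7] / [6];  Q = [1, 3, 4] / [2, 6] / [5]
  Insert 4 (step 7): P = [1, 2, 3, 4] / [5, 7] / [6];  Q = [1, 3, 4, 7] / [2, 6] / [5]
  Insert 9 (step 8): P = [1, 2, 3, 4, 9] / [5, 7] / [6];  Q = [1, 3, 4, 7, 8] / [2, 6] / [5]
  Insert 8 (step 9): P = [1, 2, 3, 4, 8] / [5, 7, 9] / [6];  Q = [1, 3, 4, 7, 8] / [2, 6, 9] / [5]
Final shape: (5, 3, 1).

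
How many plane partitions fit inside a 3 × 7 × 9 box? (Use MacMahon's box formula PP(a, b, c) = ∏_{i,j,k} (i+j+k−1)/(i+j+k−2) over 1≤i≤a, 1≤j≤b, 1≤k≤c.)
PP(3, 7, 9) = 24584605760

Evaluate the triple product over i = 1..3, j = 1..7, k = 1..9. The factors are (2/1) · (3/2) · (4/3) · (5/4) · (6/5) · (7/6) · (8/7) · (9/8) · … (189 factors total). The numerators and denominators telescope so the product is an integer; carrying out the multiplication exactly gives PP(3, 7, 9) = 24584605760.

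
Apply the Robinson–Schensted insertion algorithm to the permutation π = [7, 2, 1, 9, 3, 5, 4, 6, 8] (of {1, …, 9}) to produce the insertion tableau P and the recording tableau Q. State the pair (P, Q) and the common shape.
P = [1, 3, 4, 6, 8] / [2, 5] / [7, 9];  Q = [1, 4, 6, 8, 9] / [2, 5] / [3, 7];  common shape = (5, 2, 2)

Row-insert the values π_1, π_2, … into P one at a time, bumping the leftmost entry strictly greater than the inserted value down to the next row. The recording tableau Q records, in position (i, j), the step at which that cell was added to P.
  Insert 7 (step 1): P = [7];  Q = [1]
  Insert 2 (step 2): P = [2] / [7];  Q = [1] / [2]
  Insert 1 (step 3): P = [1] / [2] / [7];  Q = [1] / [2] / [3]
  Insert 9 (step 4): P = [1, 9] / [2] / [7];  Q = [1, 4] / [2] / [3]
  Insert 3 (step 5): P = [1, 3] / [2, 9] / [7];  Q = [1, 4] / [2, 5] / [3]
  Insert 5 (step 6): P = [1, 3, 5] / [2, 9] / [7];  Q = [1, 4, 6] / [2, 5] / [3]
  Insert 4 (step 7): P = [1, 3, 4] / [2, 5] / [7, 9];  Q = [1, 4, 6] / [2, 5] / [3, 7]
  Insert 6 (step 8): P = [1, 3, 4, 6] / [2, 5] / [7, 9];  Q = [1, 4, 6, 8] / [2, 5] / [3, 7]
  Insert 8 (step 9): P = [1, 3, 4, 6, 8] / [2, 5] / [7, 9];  Q = [1, 4, 6, 8, 9] / [2, 5] / [3, 7]
Final shape: (5, 2, 2).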